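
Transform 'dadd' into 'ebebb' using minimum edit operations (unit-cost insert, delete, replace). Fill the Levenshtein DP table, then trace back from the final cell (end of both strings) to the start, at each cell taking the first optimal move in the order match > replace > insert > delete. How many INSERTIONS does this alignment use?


Edit distance = 5. Backtracking from cell (4, 5) with preference match > replace > insert > delete,
then listing the resulting alignment 'dadd' -> 'ebebb' left to right:
  Step 1: insert 'e' [insertion #1]
  Step 2: replace d->b
  Step 3: replace a->e
  Step 4: replace d->b
  Step 5: replace d->b
Total insertions: 1

1


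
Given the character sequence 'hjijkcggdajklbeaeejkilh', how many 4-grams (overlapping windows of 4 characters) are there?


String 'hjijkcggdajklbeaeejkilh' has length L = 23.
Number of overlapping n-grams = L - n + 1
Substituting: 23 - 4 + 1 = 20

20


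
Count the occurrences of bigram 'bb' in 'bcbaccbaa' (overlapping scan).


Scanning 'bcbaccbaa' for bigram 'bb':
  Position 0: 'bc' -> no
  Position 1: 'cb' -> no
  Position 2: 'ba' -> no
  Position 3: 'ac' -> no
  Position 4: 'cc' -> no
  Position 5: 'cb' -> no
  Position 6: 'ba' -> no
  Position 7: 'aa' -> no
Total matches: 0

0


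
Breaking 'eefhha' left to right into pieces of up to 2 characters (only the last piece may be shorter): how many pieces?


'eefhha' has 6 characters.
Chunking with max size 2:
  Chunk 1: 'ee' (positions 0-1)
  Chunk 2: 'fh' (positions 2-3)
  Chunk 3: 'ha' (positions 4-5)
Total chunks: ceil(6 / 2) = 3

3


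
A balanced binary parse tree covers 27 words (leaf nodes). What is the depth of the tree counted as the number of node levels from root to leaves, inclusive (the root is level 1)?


In a balanced binary tree with n leaves the deepest leaf is ceil(log2(n)) edges below the root,
so counting node levels inclusive of root and leaves gives ceil(log2(n)) + 1 levels.
log2(27) = 4.7549
ceil(4.7549) = 5
levels = 5 + 1 = 6

6


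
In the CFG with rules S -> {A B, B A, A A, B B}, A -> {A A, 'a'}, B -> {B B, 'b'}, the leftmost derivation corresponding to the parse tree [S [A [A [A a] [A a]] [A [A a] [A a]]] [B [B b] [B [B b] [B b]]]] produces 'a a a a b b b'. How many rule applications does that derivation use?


Every bracketed nonterminal node [X ...] in the tree is produced by exactly one rule application.
Reading the tree off as a leftmost derivation:
  Step 1: S  =>  A B   (applied S -> A B)
  Step 2: A B  =>  A A B   (applied A -> A A)
  Step 3: A A B  =>  A A A B   (applied A -> A A)
  Step 4: A A A B  =>  a A A B   (applied A -> a)
  Step 5: a A A B  =>  a a A B   (applied A -> a)
  Step 6: a a A B  =>  a a A A B   (applied A -> A A)
  Step 7: a a A A B  =>  a a a A B   (applied A -> a)
  Step 8: a a a A B  =>  a a a a B   (applied A -> a)
  Step 9: a a a a B  =>  a a a a B B   (applied B -> B B)
  Step 10: a a a a B B  =>  a a a a b B   (applied B -> b)
  Step 11: a a a a b B  =>  a a a a b B B   (applied B -> B B)
  Step 12: a a a a b B B  =>  a a a a b b B   (applied B -> b)
  Step 13: a a a a b b B  =>  a a a a b b b   (applied B -> b)
Final yield: a a a a b b b
Total rewrite steps: 13

13


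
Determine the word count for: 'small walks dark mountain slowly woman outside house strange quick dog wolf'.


Counting words by splitting on spaces:
  Word 1: 'small'
  Word 2: 'walks'
  Word 3: 'dark'
  Word 4: 'mountain'
  Word 5: 'slowly'
  Word 6: 'woman'
  Word 7: 'outside'
  Word 8: 'house'
  Word 9: 'strange'
  Word 10: 'quick'
  Word 11: 'dog'
  Word 12: 'wolf'
Total words: 12

12


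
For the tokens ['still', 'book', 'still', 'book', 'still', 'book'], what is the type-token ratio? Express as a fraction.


Tokens: 6
Unique types: ('book', 'still') = 2
TTR = 2/6
Simplify: divide both by 2 -> 1/3
TTR = 1/3

1/3


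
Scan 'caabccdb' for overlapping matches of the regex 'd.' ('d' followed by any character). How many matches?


Pattern: d. means 'd' followed by any character.
Scanning 'caabccdb' position-by-position:
  Pos 0: window 'ca' -> no
  Pos 1: window 'aa' -> no
  Pos 2: window 'ab' -> no
  Pos 3: window 'bc' -> no
  Pos 4: window 'cc' -> no
  Pos 5: window 'cd' -> no
  Pos 6: window 'db' -> MATCH
  Pos 7: window 'b' -> no
Total matches: 1

1


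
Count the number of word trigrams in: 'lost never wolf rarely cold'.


Word trigrams from [5] words:
  Trigram 1: (lost never wolf)
  Trigram 2: (never wolf rarely)
  Trigram 3: (wolf rarely cold)
Total word trigrams: 5 - 2 = 3

3


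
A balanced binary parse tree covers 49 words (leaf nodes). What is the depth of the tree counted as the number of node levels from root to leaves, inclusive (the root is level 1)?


In a balanced binary tree with n leaves the deepest leaf is ceil(log2(n)) edges below the root,
so counting node levels inclusive of root and leaves gives ceil(log2(n)) + 1 levels.
log2(49) = 5.6147
ceil(5.6147) = 6
levels = 6 + 1 = 7

7


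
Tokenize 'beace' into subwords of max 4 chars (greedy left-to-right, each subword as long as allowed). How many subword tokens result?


'beace' has 5 characters.
Chunking with max size 4:
  Chunk 1: 'beac' (positions 0-3)
  Chunk 2: 'e' (positions 4-4)
Total chunks: ceil(5 / 4) = 2

2


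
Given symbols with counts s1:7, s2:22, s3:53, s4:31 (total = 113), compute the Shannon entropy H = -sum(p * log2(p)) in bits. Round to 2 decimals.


Computing entropy H = -sum(p_i * log2(p_i)):
  s1: p = 7/113 = 0.0619, -p*log2(p) = 0.2486
  s2: p = 22/113 = 0.1947, -p*log2(p) = 0.4596
  s3: p = 53/113 = 0.4690, -p*log2(p) = 0.5123
  s4: p = 31/113 = 0.2743, -p*log2(p) = 0.5119
H = sum of terms = 1.7324
Rounded to 2 decimals: 1.73

1.73


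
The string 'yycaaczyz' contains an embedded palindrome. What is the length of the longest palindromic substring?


Scanning 'yycaaczyz' for palindromic substrings.
Substring at positions 2-5: 'caac'.
Check: reverse('caac') = 'caac' -> palindrome confirmed.
Neighbouring characters ('y' / 'z') break symmetry, so it cannot extend further.
No longer palindromic substring exists; longest length = 4

4


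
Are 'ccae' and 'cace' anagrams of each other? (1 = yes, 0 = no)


Sort characters of 'ccae': 'acce'
Sort characters of 'cace': 'acce'
Sorted forms match -> they ARE anagrams
Result: 1

1


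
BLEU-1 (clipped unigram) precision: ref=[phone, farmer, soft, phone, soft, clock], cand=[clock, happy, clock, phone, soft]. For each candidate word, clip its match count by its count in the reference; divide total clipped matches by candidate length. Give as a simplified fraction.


Reference word counts: {'clock': 1, 'farmer': 1, 'phone': 2, 'soft': 2}
Checking each candidate word (with clipping):
  'clock' -> in reference (ref count 1, used 1/1) -> match (matches: 1)
  'happy' -> not in reference -> no match (matches: 1)
  'clock' -> ref count 1 already used up (1/1) -> clipped, no match (matches: 1)
  'phone' -> in reference (ref count 2, used 1/2) -> match (matches: 2)
  'soft' -> in reference (ref count 2, used 1/2) -> match (matches: 3)
Clipped matches: 3, Candidate length: 5
Precision = 3/5

3/5


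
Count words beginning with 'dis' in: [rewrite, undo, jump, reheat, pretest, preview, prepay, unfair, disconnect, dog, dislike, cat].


Checking each word for prefix 'dis':
  'rewrite' -> no (count: 0)
  'undo' -> no (count: 0)
  'jump' -> no (count: 0)
  'reheat' -> no (count: 0)
  'pretest' -> no (count: 0)
  'preview' -> no (count: 0)
  'prepay' -> no (count: 0)
  'unfair' -> no (count: 0)
  'disconnect' -> YES, starts with 'dis' (count: 1)
  'dog' -> no (count: 1)
  'dislike' -> YES, starts with 'dis' (count: 2)
  'cat' -> no (count: 2)
Total with prefix 'dis': 2

2


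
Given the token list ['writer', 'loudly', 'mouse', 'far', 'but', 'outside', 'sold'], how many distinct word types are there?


Listing all tokens and tracking unique types:
  Token 1: 'writer' -> NEW (unique so far: 1)
  Token 2: 'loudly' -> NEW (unique so far: 2)
  Token 3: 'mouse' -> NEW (unique so far: 3)
  Token 4: 'far' -> NEW (unique so far: 4)
  Token 5: 'but' -> NEW (unique so far: 5)
  Token 6: 'outside' -> NEW (unique so far: 6)
  Token 7: 'sold' -> NEW (unique so far: 7)
Unique types: ('but', 'far', 'loudly', 'mouse', 'outside', 'sold', 'writer')
Vocabulary size: 7

7


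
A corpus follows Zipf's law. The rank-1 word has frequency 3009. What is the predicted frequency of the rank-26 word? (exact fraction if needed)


Zipf's law: freq(rank) = f1 / rank
f1 = 3009, rank = 26
freq = 3009 / 26
GCD(3009, 26) = 1
Simplified: 3009/26

3009/26


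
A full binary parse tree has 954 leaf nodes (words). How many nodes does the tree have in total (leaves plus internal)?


Leaf nodes (terminals): 954
Internal nodes = n - 1 = 954 - 1 = 953
Total = leaves + internal = 954 + 953 = 1907

1907


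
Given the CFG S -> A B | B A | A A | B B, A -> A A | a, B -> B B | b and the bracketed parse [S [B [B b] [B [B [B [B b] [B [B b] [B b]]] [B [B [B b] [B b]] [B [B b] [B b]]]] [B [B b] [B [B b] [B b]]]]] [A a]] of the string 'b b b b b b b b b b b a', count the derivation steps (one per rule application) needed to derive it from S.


Every bracketed nonterminal node [X ...] in the tree is produced by exactly one rule application.
Reading the tree off as a leftmost derivation:
  Step 1: S  =>  B A   (applied S -> B A)
  Step 2: B A  =>  B B A   (applied B -> B B)
  Step 3: B B A  =>  b B A   (applied B -> b)
  Step 4: b B A  =>  b B B A   (applied B -> B B)
  Step 5: b B B A  =>  b B B B A   (applied B -> B B)
  Step 6: b B B B A  =>  b B B B B A   (applied B -> B B)
  Step 7: b B B B B A  =>  b b B B B A   (applied B -> b)
  Step 8: b b B B B A  =>  b b B B B B A   (applied B -> B B)
  Step 9: b b B B B B A  =>  b b b B B B A   (applied B -> b)
  Step 10: b b b B B B A  =>  b b b b B B A   (applied B -> b)
  Step 11: b b b b B B A  =>  b b b b B B B A   (applied B -> B B)
  Step 12: b b b b B B B A  =>  b b b b B B B B A   (applied B -> B B)
  Step 13: b b b b B B B B A  =>  b b b b b B B B A   (applied B -> b)
  Step 14: b b b b b B B B A  =>  b b b b b b B B A   (applied B -> b)
  Step 15: b b b b b b B B A  =>  b b b b b b B B B A   (applied B -> B B)
  Step 16: b b b b b b B B B A  =>  b b b b b b b B B A   (applied B -> b)
  Step 17: b b b b b b b B B A  =>  b b b b b b b b B A   (applied B -> b)
  Step 18: b b b b b b b b B A  =>  b b b b b b b b B B A   (applied B -> B B)
  Step 19: b b b b b b b b B B A  =>  b b b b b b b b b B A   (applied B -> b)
  Step 20: b b b b b b b b b B A  =>  b b b b b b b b b B B A   (applied B -> B B)
  Step 21: b b b b b b b b b B B A  =>  b b b b b b b b b b B A   (applied B -> b)
  Step 22: b b b b b b b b b b B A  =>  b b b b b b b b b b b A   (applied B -> b)
  Step 23: b b b b b b b b b b b A  =>  b b b b b b b b b b b a   (applied A -> a)
Final yield: b b b b b b b b b b b a
Total rewrite steps: 23

23


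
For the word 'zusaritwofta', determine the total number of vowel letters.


Scanning each character of 'zusaritwofta':
  Position 1: 'z' -> consonant (running count: 0)
  Position 2: 'u' -> vowel (running count: 1)
  Position 3: 's' -> consonant (running count: 1)
  Position 4: 'a' -> vowel (running count: 2)
  Position 5: 'r' -> consonant (running count: 2)
  Position 6: 'i' -> vowel (running count: 3)
  Position 7: 't' -> consonant (running count: 3)
  Position 8: 'w' -> consonant (running count: 3)
  Position 9: 'o' -> vowel (running count: 4)
  Position 10: 'f' -> consonant (running count: 4)
  Position 11: 't' -> consonant (running count: 4)
  Position 12: 'a' -> vowel (running count: 5)
Total vowels: 5

5


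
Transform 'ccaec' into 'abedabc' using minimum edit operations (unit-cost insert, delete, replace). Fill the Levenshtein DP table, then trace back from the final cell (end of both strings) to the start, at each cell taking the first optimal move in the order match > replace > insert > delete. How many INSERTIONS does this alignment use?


Edit distance = 5. Backtracking from cell (5, 7) with preference match > replace > insert > delete,
then listing the resulting alignment 'ccaec' -> 'abedabc' left to right:
  Step 1: insert 'a' [insertion #1]
  Step 2: insert 'b' [insertion #2]
  Step 3: replace c->e
  Step 4: replace c->d
  Step 5: keep 'a'
  Step 6: replace e->b
  Step 7: keep 'c'
Total insertions: 2

2


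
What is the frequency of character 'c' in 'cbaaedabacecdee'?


Scanning 'cbaaedabacecdee' for 'c':
  Position 0: 'c' -> MATCH (count: 1)
  Position 9: 'c' -> MATCH (count: 2)
  Position 11: 'c' -> MATCH (count: 3)
Total occurrences of 'c': 3

3


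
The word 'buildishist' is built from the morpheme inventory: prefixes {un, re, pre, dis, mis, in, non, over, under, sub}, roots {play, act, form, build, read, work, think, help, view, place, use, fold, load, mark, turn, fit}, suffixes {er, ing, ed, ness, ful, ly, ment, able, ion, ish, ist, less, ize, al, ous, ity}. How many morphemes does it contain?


Segmenting 'buildishist' against the inventory:
  'build' -> root (morpheme 1)
  'ish' -> suffix (morpheme 2)
  'ist' -> suffix (morpheme 3)
Total morphemes: 3

3


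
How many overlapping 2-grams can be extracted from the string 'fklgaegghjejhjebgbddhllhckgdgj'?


String 'fklgaegghjejhjebgbddhllhckgdgj' has length L = 30.
Number of overlapping n-grams = L - n + 1
Substituting: 30 - 2 + 1 = 29

29


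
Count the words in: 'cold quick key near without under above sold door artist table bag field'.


Counting words by splitting on spaces:
  Word 1: 'cold'
  Word 2: 'quick'
  Word 3: 'key'
  Word 4: 'near'
  Word 5: 'without'
  Word 6: 'under'
  Word 7: 'above'
  Word 8: 'sold'
  Word 9: 'door'
  Word 10: 'artist'
  Word 11: 'table'
  Word 12: 'bag'
  Word 13: 'field'
Total words: 13

13


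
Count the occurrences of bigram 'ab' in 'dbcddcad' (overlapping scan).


Scanning 'dbcddcad' for bigram 'ab':
  Position 0: 'db' -> no
  Position 1: 'bc' -> no
  Position 2: 'cd' -> no
  Position 3: 'dd' -> no
  Position 4: 'dc' -> no
  Position 5: 'ca' -> no
  Position 6: 'ad' -> no
Total matches: 0

0


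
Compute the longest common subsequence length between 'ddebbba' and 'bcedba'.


DP table for LCS of 'ddebbba' and 'bcedba':
       b  c  e  d  b  a
    0  0  0  0  0  0  0
  d 0  0  0  0  1  1  1
  d 0  0  0  0  1  1  1
  e 0  0  0  1  1  1  1
  b 0  1  1  1  1  2  2
  b 0  1  1  1  1  2  2
  b 0  1  1  1  1  2  2
  a 0  1  1  1  1  2  3
LCS: 'dba'
LCS length = 3

3


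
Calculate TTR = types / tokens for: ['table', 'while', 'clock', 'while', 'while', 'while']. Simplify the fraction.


Tokens: 6
Unique types: ('clock', 'table', 'while') = 3
TTR = 3/6
Simplify: divide both by 3 -> 1/2
TTR = 1/2

1/2


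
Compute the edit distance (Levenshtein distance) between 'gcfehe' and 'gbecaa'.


Building DP table for s1='gcfehe' (len 6) and s2='gbecaa' (len 6):
       g  b  e  c  a  a
    0  1  2  3  4  5  6
  g 1  0  1  2  3  4  5
  c 2  1  1  2  2  3  4
  f 3  2  2  2  3  3  4
  e 4  3  3  2  3  4  4
  h 5  4  4  3  3  4  5
  e 6  5  5  4  4  4  5
Edit distance = dp[6][6] = 5

5


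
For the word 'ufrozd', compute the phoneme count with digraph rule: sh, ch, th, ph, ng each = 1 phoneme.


Parsing 'ufrozd' greedily, digraphs first:
  'u' -> vowel phoneme (phonemes so far: 1)
  'f' -> consonant phoneme (phonemes so far: 2)
  'r' -> consonant phoneme (phonemes so far: 3)
  'o' -> vowel phoneme (phonemes so far: 4)
  'z' -> consonant phoneme (phonemes so far: 5)
  'd' -> consonant phoneme (phonemes so far: 6)
Total phonemes: 6

6


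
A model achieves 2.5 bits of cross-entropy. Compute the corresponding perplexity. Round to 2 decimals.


Perplexity formula: PP = 2^H
H = 2.5
PP = 2^2.5
Decompose: 2^2.5 = 2^2 * 2^0.5 = 2^2 * sqrt(2)
2^2 = 4, sqrt(2) ~ 1.4142136
PP ~ 4 * 1.4142136 = 5.6568544
Rounded to 2 decimals: 5.66

5.66


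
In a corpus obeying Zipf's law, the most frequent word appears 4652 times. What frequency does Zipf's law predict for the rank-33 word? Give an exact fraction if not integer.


Zipf's law: freq(rank) = f1 / rank
f1 = 4652, rank = 33
freq = 4652 / 33
GCD(4652, 33) = 1
Simplified: 4652/33

4652/33


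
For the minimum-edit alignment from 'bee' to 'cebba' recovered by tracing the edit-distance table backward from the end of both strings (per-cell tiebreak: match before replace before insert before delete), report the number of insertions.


Edit distance = 4. Backtracking from cell (3, 5) with preference match > replace > insert > delete,
then listing the resulting alignment 'bee' -> 'cebba' left to right:
  Step 1: insert 'c' [insertion #1]
  Step 2: insert 'e' [insertion #2]
  Step 3: keep 'b'
  Step 4: replace e->b
  Step 5: replace e->a
Total insertions: 2

2


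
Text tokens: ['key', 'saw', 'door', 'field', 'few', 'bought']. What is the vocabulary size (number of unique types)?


Listing all tokens and tracking unique types:
  Token 1: 'key' -> NEW (unique so far: 1)
  Token 2: 'saw' -> NEW (unique so far: 2)
  Token 3: 'door' -> NEW (unique so far: 3)
  Token 4: 'field' -> NEW (unique so far: 4)
  Token 5: 'few' -> NEW (unique so far: 5)
  Token 6: 'bought' -> NEW (unique so far: 6)
Unique types: ('bought', 'door', 'few', 'field', 'key', 'saw')
Vocabulary size: 6

6


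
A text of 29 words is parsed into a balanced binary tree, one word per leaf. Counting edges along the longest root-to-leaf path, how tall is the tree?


In a balanced binary tree with n leaves the deepest leaf is ceil(log2(n)) edges below the root.
log2(29) = 4.8580
ceil(4.8580) = 5
height (edges) = 5

5


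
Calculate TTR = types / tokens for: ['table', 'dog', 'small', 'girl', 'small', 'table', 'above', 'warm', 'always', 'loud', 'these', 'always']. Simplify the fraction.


Tokens: 12
Unique types: ('above', 'always', 'dog', 'girl', 'loud', 'small', 'table', 'these', 'warm') = 9
TTR = 9/12
Simplify: divide both by 3 -> 3/4
TTR = 3/4

3/4


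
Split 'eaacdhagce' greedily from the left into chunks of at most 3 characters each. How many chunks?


'eaacdhagce' has 10 characters.
Chunking with max size 3:
  Chunk 1: 'eaa' (positions 0-2)
  Chunk 2: 'cdh' (positions 3-5)
  Chunk 3: 'agc' (positions 6-8)
  Chunk 4: 'e' (positions 9-9)
Total chunks: ceil(10 / 3) = 4

4


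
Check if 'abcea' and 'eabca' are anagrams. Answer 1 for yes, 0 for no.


Sort characters of 'abcea': 'aabce'
Sort characters of 'eabca': 'aabce'
Sorted forms match -> they ARE anagrams
Result: 1

1


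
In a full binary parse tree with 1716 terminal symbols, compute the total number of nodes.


Leaf nodes (terminals): 1716
Internal nodes = n - 1 = 1716 - 1 = 1715
Total = leaves + internal = 1716 + 1715 = 3431

3431


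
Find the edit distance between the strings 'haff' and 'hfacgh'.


Building DP table for s1='haff' (len 4) and s2='hfacgh' (len 6):
       h  f  a  c  g  h
    0  1  2  3  4  5  6
  h 1  0  1  2  3  4  5
  a 2  1  1  1  2  3  4
  f 3  2  1  2  2  3  4
  f 4  3  2  2  3  3  4
Edit distance = dp[4][6] = 4

4


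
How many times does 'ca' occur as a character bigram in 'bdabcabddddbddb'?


Scanning 'bdabcabddddbddb' for bigram 'ca':
  Position 0: 'bd' -> no
  Position 1: 'da' -> no
  Position 2: 'ab' -> no
  Position 3: 'bc' -> no
  Position 4: 'ca' -> MATCH
  Position 5: 'ab' -> no
  Position 6: 'bd' -> no
  Position 7: 'dd' -> no
  Position 8: 'dd' -> no
  Position 9: 'dd' -> no
  Position 10: 'db' -> no
  Position 11: 'bd' -> no
  Position 12: 'dd' -> no
  Position 13: 'db' -> no
Total matches: 1

1


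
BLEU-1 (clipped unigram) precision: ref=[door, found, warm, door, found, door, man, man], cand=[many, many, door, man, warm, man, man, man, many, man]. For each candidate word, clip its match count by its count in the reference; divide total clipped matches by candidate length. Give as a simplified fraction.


Reference word counts: {'door': 3, 'found': 2, 'man': 2, 'warm': 1}
Checking each candidate word (with clipping):
  'many' -> not in reference -> no match (matches: 0)
  'many' -> not in reference -> no match (matches: 0)
  'door' -> in reference (ref count 3, used 1/3) -> match (matches: 1)
  'man' -> in reference (ref count 2, used 1/2) -> match (matches: 2)
  'warm' -> in reference (ref count 1, used 1/1) -> match (matches: 3)
  'man' -> in reference (ref count 2, used 2/2) -> match (matches: 4)
  'man' -> ref count 2 already used up (2/2) -> clipped, no match (matches: 4)
  'man' -> ref count 2 already used up (2/2) -> clipped, no match (matches: 4)
  'many' -> not in reference -> no match (matches: 4)
  'man' -> ref count 2 already used up (2/2) -> clipped, no match (matches: 4)
Clipped matches: 4, Candidate length: 10
Precision = 4/10 = 2/5

2/5


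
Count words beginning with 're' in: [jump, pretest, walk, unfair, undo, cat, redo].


Checking each word for prefix 're':
  'jump' -> no (count: 0)
  'pretest' -> no (count: 0)
  'walk' -> no (count: 0)
  'unfair' -> no (count: 0)
  'undo' -> no (count: 0)
  'cat' -> no (count: 0)
  'redo' -> YES, starts with 're' (count: 1)
Total with prefix 're': 1

1


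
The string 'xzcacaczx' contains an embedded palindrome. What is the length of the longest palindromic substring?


Scanning 'xzcacaczx' for palindromic substrings.
Substring at positions 0-8: 'xzcacaczx'.
Check: reverse('xzcacaczx') = 'xzcacaczx' -> palindrome confirmed.
No longer palindromic substring exists; longest length = 9

9


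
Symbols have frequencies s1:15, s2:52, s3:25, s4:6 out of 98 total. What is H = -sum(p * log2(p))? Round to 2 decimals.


Computing entropy H = -sum(p_i * log2(p_i)):
  s1: p = 15/98 = 0.1531, -p*log2(p) = 0.4145
  s2: p = 52/98 = 0.5306, -p*log2(p) = 0.4851
  s3: p = 25/98 = 0.2551, -p*log2(p) = 0.5028
  s4: p = 6/98 = 0.0612, -p*log2(p) = 0.2467
H = sum of terms = 1.6491
Rounded to 2 decimals: 1.65

1.65


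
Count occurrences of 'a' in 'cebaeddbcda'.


Scanning 'cebaeddbcda' for 'a':
  Position 3: 'a' -> MATCH (count: 1)
  Position 10: 'a' -> MATCH (count: 2)
Total occurrences of 'a': 2

2


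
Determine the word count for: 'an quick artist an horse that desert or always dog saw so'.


Counting words by splitting on spaces:
  Word 1: 'an'
  Word 2: 'quick'
  Word 3: 'artist'
  Word 4: 'an'
  Word 5: 'horse'
  Word 6: 'that'
  Word 7: 'desert'
  Word 8: 'or'
  Word 9: 'always'
  Word 10: 'dog'
  Word 11: 'saw'
  Word 12: 'so'
Total words: 12

12


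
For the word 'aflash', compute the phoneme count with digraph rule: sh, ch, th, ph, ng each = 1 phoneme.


Parsing 'aflash' greedily, digraphs first:
  'a' -> vowel phoneme (phonemes so far: 1)
  'f' -> consonant phoneme (phonemes so far: 2)
  'l' -> consonant phoneme (phonemes so far: 3)
  'a' -> vowel phoneme (phonemes so far: 4)
  'sh' -> digraph (1 consonant phoneme) (phonemes so far: 5)
Total phonemes: 5

5


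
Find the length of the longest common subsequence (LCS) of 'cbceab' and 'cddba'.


DP table for LCS of 'cbceab' and 'cddba':
       c  d  d  b  a
    0  0  0  0  0  0
  c 0  1  1  1  1  1
  b 0  1  1  1  2  2
  c 0  1  1  1  2  2
  e 0  1  1  1  2  2
  a 0  1  1  1  2  3
  b 0  1  1  1  2  3
LCS: 'cba'
LCS length = 3

3


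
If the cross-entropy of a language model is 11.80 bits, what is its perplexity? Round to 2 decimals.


Perplexity formula: PP = 2^H
H = 11.80
PP = 2^11.80
Decompose: 2^11.80 = 2^11 * 2^0.80
2^11 = 2048, 2^0.80 ~ 1.7411011
PP ~ 2048 * 1.7411011 = 3565.7750528
Rounded to 2 decimals: 3565.78

3565.78


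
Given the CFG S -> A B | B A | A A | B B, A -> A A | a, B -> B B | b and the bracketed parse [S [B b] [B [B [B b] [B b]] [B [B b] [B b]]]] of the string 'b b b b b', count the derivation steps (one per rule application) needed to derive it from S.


Every bracketed nonterminal node [X ...] in the tree is produced by exactly one rule application.
Reading the tree off as a leftmost derivation:
  Step 1: S  =>  B B   (applied S -> B B)
  Step 2: B B  =>  b B   (applied B -> b)
  Step 3: b B  =>  b B B   (applied B -> B B)
  Step 4: b B B  =>  b B B B   (applied B -> B B)
  Step 5: b B B B  =>  b b B B   (applied B -> b)
  Step 6: b b B B  =>  b b b B   (applied B -> b)
  Step 7: b b b B  =>  b b b B B   (applied B -> B B)
  Step 8: b b b B B  =>  b b b b B   (applied B -> b)
  Step 9: b b b b B  =>  b b b b b   (applied B -> b)
Final yield: b b b b b
Total rewrite steps: 9

9


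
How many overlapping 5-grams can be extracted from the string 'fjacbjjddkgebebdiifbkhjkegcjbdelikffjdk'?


String 'fjacbjjddkgebebdiifbkhjkegcjbdelikffjdk' has length L = 39.
Number of overlapping n-grams = L - n + 1
Substituting: 39 - 5 + 1 = 35

35


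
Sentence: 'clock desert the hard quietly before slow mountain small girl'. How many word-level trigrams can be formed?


Word trigrams from [10] words:
  Trigram 1: (clock desert the)
  Trigram 2: (desert the hard)
  Trigram 3: (the hard quietly)
  Trigram 4: (hard quietly before)
  Trigram 5: (quietly before slow)
  Trigram 6: (before slow mountain)
  Trigram 7: (slow mountain small)
  Trigram 8: (mountain small girl)
Total word trigrams: 10 - 2 = 8

8


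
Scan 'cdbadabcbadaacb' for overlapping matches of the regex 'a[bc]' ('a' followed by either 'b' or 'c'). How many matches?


Pattern: a[bc] means 'a' followed by either 'b' or 'c'.
Scanning 'cdbadabcbadaacb' position-by-position:
  Pos 0: window 'cd' -> no
  Pos 1: window 'db' -> no
  Pos 2: window 'ba' -> no
  Pos 3: window 'ad' -> no
  Pos 4: window 'da' -> no
  Pos 5: window 'ab' -> MATCH
  Pos 6: window 'bc' -> no
  Pos 7: window 'cb' -> no
  Pos 8: window 'ba' -> no
  Pos 9: window 'ad' -> no
  Pos 10: window 'da' -> no
  Pos 11: window 'aa' -> no
  Pos 12: window 'ac' -> MATCH
  Pos 13: window 'cb' -> no
  Pos 14: window 'b' -> no
Total matches: 2

2


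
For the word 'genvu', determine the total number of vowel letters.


Scanning each character of 'genvu':
  Position 1: 'g' -> consonant (running count: 0)
  Position 2: 'e' -> vowel (running count: 1)
  Position 3: 'n' -> consonant (running count: 1)
  Position 4: 'v' -> consonant (running count: 1)
  Position 5: 'u' -> vowel (running count: 2)
Total vowels: 2

2


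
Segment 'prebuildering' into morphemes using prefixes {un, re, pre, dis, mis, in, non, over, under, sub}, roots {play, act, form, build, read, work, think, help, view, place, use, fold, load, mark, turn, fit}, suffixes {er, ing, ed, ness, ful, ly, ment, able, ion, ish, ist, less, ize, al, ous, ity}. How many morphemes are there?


Segmenting 'prebuildering' against the inventory:
  'pre' -> prefix (morpheme 1)
  'build' -> root (morpheme 2)
  'er' -> suffix (morpheme 3)
  'ing' -> suffix (morpheme 4)
Total morphemes: 4

4


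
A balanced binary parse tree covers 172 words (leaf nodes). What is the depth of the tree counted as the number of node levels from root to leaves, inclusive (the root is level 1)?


In a balanced binary tree with n leaves the deepest leaf is ceil(log2(n)) edges below the root,
so counting node levels inclusive of root and leaves gives ceil(log2(n)) + 1 levels.
log2(172) = 7.4263
ceil(7.4263) = 8
levels = 8 + 1 = 9

9


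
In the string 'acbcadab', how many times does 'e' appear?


Scanning 'acbcadab' for 'e':
  No matches found.
Total occurrences of 'e': 0

0


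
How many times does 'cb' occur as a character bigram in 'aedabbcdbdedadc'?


Scanning 'aedabbcdbdedadc' for bigram 'cb':
  Position 0: 'ae' -> no
  Position 1: 'ed' -> no
  Position 2: 'da' -> no
  Position 3: 'ab' -> no
  Position 4: 'bb' -> no
  Position 5: 'bc' -> no
  Position 6: 'cd' -> no
  Position 7: 'db' -> no
  Position 8: 'bd' -> no
  Position 9: 'de' -> no
  Position 10: 'ed' -> no
  Position 11: 'da' -> no
  Position 12: 'ad' -> no
  Position 13: 'dc' -> no
Total matches: 0

0


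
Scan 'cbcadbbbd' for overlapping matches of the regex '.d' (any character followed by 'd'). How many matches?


Pattern: .d means any character followed by 'd'.
Scanning 'cbcadbbbd' position-by-position:
  Pos 0: window 'cb' -> no
  Pos 1: window 'bc' -> no
  Pos 2: window 'ca' -> no
  Pos 3: window 'ad' -> MATCH
  Pos 4: window 'db' -> no
  Pos 5: window 'bb' -> no
  Pos 6: window 'bb' -> no
  Pos 7: window 'bd' -> MATCH
  Pos 8: window 'd' -> no
Total matches: 2

2


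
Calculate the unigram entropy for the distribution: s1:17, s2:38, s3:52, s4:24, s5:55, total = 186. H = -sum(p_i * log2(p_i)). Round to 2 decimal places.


Computing entropy H = -sum(p_i * log2(p_i)):
  s1: p = 17/186 = 0.0914, -p*log2(p) = 0.3155
  s2: p = 38/186 = 0.2043, -p*log2(p) = 0.4681
  s3: p = 52/186 = 0.2796, -p*log2(p) = 0.5141
  s4: p = 24/186 = 0.1290, -p*log2(p) = 0.3812
  s5: p = 55/186 = 0.2957, -p*log2(p) = 0.5198
H = sum of terms = 2.1987
Rounded to 2 decimals: 2.20

2.20


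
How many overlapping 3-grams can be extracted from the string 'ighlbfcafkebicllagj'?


String 'ighlbfcafkebicllagj' has length L = 19.
Number of overlapping n-grams = L - n + 1
Substituting: 19 - 3 + 1 = 17

17


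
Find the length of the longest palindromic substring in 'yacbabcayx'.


Scanning 'yacbabcayx' for palindromic substrings.
Substring at positions 0-8: 'yacbabcay'.
Check: reverse('yacbabcay') = 'yacbabcay' -> palindrome confirmed.
Neighbouring characters ('-' / 'x') break symmetry, so it cannot extend further.
No longer palindromic substring exists; longest length = 9

9


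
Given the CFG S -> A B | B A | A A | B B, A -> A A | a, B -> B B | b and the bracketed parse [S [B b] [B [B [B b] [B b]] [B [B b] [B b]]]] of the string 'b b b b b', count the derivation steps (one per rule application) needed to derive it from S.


Every bracketed nonterminal node [X ...] in the tree is produced by exactly one rule application.
Reading the tree off as a leftmost derivation:
  Step 1: S  =>  B B   (applied S -> B B)
  Step 2: B B  =>  b B   (applied B -> b)
  Step 3: b B  =>  b B B   (applied B -> B B)
  Step 4: b B B  =>  b B B B   (applied B -> B B)
  Step 5: b B B B  =>  b b B B   (applied B -> b)
  Step 6: b b B B  =>  b b b B   (applied B -> b)
  Step 7: b b b B  =>  b b b B B   (applied B -> B B)
  Step 8: b b b B B  =>  b b b b B   (applied B -> b)
  Step 9: b b b b B  =>  b b b b b   (applied B -> b)
Final yield: b b b b b
Total rewrite steps: 9

9


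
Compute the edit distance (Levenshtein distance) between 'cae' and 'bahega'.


Building DP table for s1='cae' (len 3) and s2='bahega' (len 6):
       b  a  h  e  g  a
    0  1  2  3  4  5  6
  c 1  1  2  3  4  5  6
  a 2  2  1  2  3  4  5
  e 3  3  2  2  2  3  4
Edit distance = dp[3][6] = 4

4


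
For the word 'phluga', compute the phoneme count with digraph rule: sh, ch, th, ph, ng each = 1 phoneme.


Parsing 'phluga' greedily, digraphs first:
  'ph' -> digraph (1 consonant phoneme) (phonemes so far: 1)
  'l' -> consonant phoneme (phonemes so far: 2)
  'u' -> vowel phoneme (phonemes so far: 3)
  'g' -> consonant phoneme (phonemes so far: 4)
  'a' -> vowel phoneme (phonemes so far: 5)
Total phonemes: 5

5


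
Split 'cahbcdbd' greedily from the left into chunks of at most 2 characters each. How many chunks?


'cahbcdbd' has 8 characters.
Chunking with max size 2:
  Chunk 1: 'ca' (positions 0-1)
  Chunk 2: 'hb' (positions 2-3)
  Chunk 3: 'cd' (positions 4-5)
  Chunk 4: 'bd' (positions 6-7)
Total chunks: ceil(8 / 2) = 4

4


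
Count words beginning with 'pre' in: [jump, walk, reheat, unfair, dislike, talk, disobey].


Checking each word for prefix 'pre':
  'jump' -> no (count: 0)
  'walk' -> no (count: 0)
  'reheat' -> no (count: 0)
  'unfair' -> no (count: 0)
  'dislike' -> no (count: 0)
  'talk' -> no (count: 0)
  'disobey' -> no (count: 0)
Total with prefix 'pre': 0

0


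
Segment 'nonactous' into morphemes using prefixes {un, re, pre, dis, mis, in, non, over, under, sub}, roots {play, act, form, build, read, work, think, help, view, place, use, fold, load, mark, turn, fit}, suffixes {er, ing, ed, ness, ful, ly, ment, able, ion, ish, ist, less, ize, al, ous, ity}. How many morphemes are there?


Segmenting 'nonactous' against the inventory:
  'non' -> prefix (morpheme 1)
  'act' -> root (morpheme 2)
  'ous' -> suffix (morpheme 3)
Total morphemes: 3

3


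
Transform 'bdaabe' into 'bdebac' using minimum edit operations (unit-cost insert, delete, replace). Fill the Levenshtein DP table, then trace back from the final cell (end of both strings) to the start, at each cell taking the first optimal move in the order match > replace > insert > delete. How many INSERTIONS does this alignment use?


Edit distance = 4. Backtracking from cell (6, 6) with preference match > replace > insert > delete,
then listing the resulting alignment 'bdaabe' -> 'bdebac' left to right:
  Step 1: keep 'b'
  Step 2: keep 'd'
  Step 3: replace a->e
  Step 4: replace a->b
  Step 5: replace b->a
  Step 6: replace e->c
Total insertions: 0

0


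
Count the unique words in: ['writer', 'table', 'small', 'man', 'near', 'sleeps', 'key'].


Listing all tokens and tracking unique types:
  Token 1: 'writer' -> NEW (unique so far: 1)
  Token 2: 'table' -> NEW (unique so far: 2)
  Token 3: 'small' -> NEW (unique so far: 3)
  Token 4: 'man' -> NEW (unique so far: 4)
  Token 5: 'near' -> NEW (unique so far: 5)
  Token 6: 'sleeps' -> NEW (unique so far: 6)
  Token 7: 'key' -> NEW (unique so far: 7)
Unique types: ('key', 'man', 'near', 'sleeps', 'small', 'table', 'writer')
Vocabulary size: 7

7


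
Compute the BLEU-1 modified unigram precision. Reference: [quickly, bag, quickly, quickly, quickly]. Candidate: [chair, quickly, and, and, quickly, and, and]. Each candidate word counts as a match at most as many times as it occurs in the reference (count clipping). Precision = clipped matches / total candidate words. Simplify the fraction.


Reference word counts: {'bag': 1, 'quickly': 4}
Checking each candidate word (with clipping):
  'chair' -> not in reference -> no match (matches: 0)
  'quickly' -> in reference (ref count 4, used 1/4) -> match (matches: 1)
  'and' -> not in reference -> no match (matches: 1)
  'and' -> not in reference -> no match (matches: 1)
  'quickly' -> in reference (ref count 4, used 2/4) -> match (matches: 2)
  'and' -> not in reference -> no match (matches: 2)
  'and' -> not in reference -> no match (matches: 2)
Clipped matches: 2, Candidate length: 7
Precision = 2/7

2/7


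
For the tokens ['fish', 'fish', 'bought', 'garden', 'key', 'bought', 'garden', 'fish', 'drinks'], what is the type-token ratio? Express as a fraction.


Tokens: 9
Unique types: ('bought', 'drinks', 'fish', 'garden', 'key') = 5
TTR = 5/9
Already in lowest terms.

5/9


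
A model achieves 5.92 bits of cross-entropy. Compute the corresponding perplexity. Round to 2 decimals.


Perplexity formula: PP = 2^H
H = 5.92
PP = 2^5.92
Decompose: 2^5.92 = 2^5 * 2^0.92
2^5 = 32, 2^0.92 ~ 1.8921153
PP ~ 32 * 1.8921153 = 60.5476896
Rounded to 2 decimals: 60.55

60.55


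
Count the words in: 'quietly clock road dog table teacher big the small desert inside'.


Counting words by splitting on spaces:
  Word 1: 'quietly'
  Word 2: 'clock'
  Word 3: 'road'
  Word 4: 'dog'
  Word 5: 'table'
  Word 6: 'teacher'
  Word 7: 'big'
  Word 8: 'the'
  Word 9: 'small'
  Word 10: 'desert'
  Word 11: 'inside'
Total words: 11

11


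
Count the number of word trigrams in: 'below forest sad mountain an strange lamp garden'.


Word trigrams from [8] words:
  Trigram 1: (below forest sad)
  Trigram 2: (forest sad mountain)
  Trigram 3: (sad mountain an)
  Trigram 4: (mountain an strange)
  Trigram 5: (an strange lamp)
  Trigram 6: (strange lamp garden)
Total word trigrams: 8 - 2 = 6

6


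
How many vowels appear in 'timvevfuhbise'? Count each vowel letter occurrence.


Scanning each character of 'timvevfuhbise':
  Position 1: 't' -> consonant (running count: 0)
  Position 2: 'i' -> vowel (running count: 1)
  Position 3: 'm' -> consonant (running count: 1)
  Position 4: 'v' -> consonant (running count: 1)
  Position 5: 'e' -> vowel (running count: 2)
  Position 6: 'v' -> consonant (running count: 2)
  Position 7: 'f' -> consonant (running count: 2)
  Position 8: 'u' -> vowel (running count: 3)
  Position 9: 'h' -> consonant (running count: 3)
  Position 10: 'b' -> consonant (running count: 3)
  Position 11: 'i' -> vowel (running count: 4)
  Position 12: 's' -> consonant (running count: 4)
  Position 13: 'e' -> vowel (running count: 5)
Total vowels: 5

5


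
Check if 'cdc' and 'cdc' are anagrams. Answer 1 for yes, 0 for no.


Sort characters of 'cdc': 'ccd'
Sort characters of 'cdc': 'ccd'
Sorted forms match -> they ARE anagrams
Result: 1

1


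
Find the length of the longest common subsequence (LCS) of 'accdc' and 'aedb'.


DP table for LCS of 'accdc' and 'aedb':
       a  e  d  b
    0  0  0  0  0
  a 0  1  1  1  1
  c 0  1  1  1  1
  c 0  1  1  1  1
  d 0  1  1  2  2
  c 0  1  1  2  2
LCS: 'ad'
LCS length = 2

2


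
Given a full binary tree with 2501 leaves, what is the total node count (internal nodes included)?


Leaf nodes (terminals): 2501
Internal nodes = n - 1 = 2501 - 1 = 2500
Total = leaves + internal = 2501 + 2500 = 5001

5001


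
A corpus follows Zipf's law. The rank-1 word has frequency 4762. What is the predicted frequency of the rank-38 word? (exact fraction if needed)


Zipf's law: freq(rank) = f1 / rank
f1 = 4762, rank = 38
freq = 4762 / 38
GCD(4762, 38) = 2
Simplified: 2381/19

2381/19


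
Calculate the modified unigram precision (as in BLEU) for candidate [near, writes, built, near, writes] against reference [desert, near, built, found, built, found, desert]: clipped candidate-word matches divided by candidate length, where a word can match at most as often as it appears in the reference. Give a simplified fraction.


Reference word counts: {'built': 2, 'desert': 2, 'found': 2, 'near': 1}
Checking each candidate word (with clipping):
  'near' -> in reference (ref count 1, used 1/1) -> match (matches: 1)
  'writes' -> not in reference -> no match (matches: 1)
  'built' -> in reference (ref count 2, used 1/2) -> match (matches: 2)
  'near' -> ref count 1 already used up (1/1) -> clipped, no match (matches: 2)
  'writes' -> not in reference -> no match (matches: 2)
Clipped matches: 2, Candidate length: 5
Precision = 2/5

2/5


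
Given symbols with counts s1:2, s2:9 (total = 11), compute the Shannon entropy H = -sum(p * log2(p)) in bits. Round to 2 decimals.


Computing entropy H = -sum(p_i * log2(p_i)):
  s1: p = 2/11 = 0.1818, -p*log2(p) = 0.4472
  s2: p = 9/11 = 0.8182, -p*log2(p) = 0.2369
H = sum of terms = 0.6841
Rounded to 2 decimals: 0.68

0.68


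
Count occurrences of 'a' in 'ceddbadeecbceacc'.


Scanning 'ceddbadeecbceacc' for 'a':
  Position 5: 'a' -> MATCH (count: 1)
  Position 13: 'a' -> MATCH (count: 2)
Total occurrences of 'a': 2

2


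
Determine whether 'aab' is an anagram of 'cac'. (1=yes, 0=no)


Sort characters of 'aab': 'aab'
Sort characters of 'cac': 'acc'
Sorted forms differ -> they are NOT anagrams
Result: 0

0


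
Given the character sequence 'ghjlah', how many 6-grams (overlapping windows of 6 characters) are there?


String 'ghjlah' has length L = 6.
Number of overlapping n-grams = L - n + 1
Substituting: 6 - 6 + 1 = 1

1


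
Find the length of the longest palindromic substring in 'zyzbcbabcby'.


Scanning 'zyzbcbabcby' for palindromic substrings.
Substring at positions 3-9: 'bcbabcb'.
Check: reverse('bcbabcb') = 'bcbabcb' -> palindrome confirmed.
Neighbouring characters ('z' / 'y') break symmetry, so it cannot extend further.
No longer palindromic substring exists; longest length = 7

7


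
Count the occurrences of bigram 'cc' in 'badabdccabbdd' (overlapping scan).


Scanning 'badabdccabbdd' for bigram 'cc':
  Position 0: 'ba' -> no
  Position 1: 'ad' -> no
  Position 2: 'da' -> no
  Position 3: 'ab' -> no
  Position 4: 'bd' -> no
  Position 5: 'dc' -> no
  Position 6: 'cc' -> MATCH
  Position 7: 'ca' -> no
  Position 8: 'ab' -> no
  Position 9: 'bb' -> no
  Position 10: 'bd' -> no
  Position 11: 'dd' -> no
Total matches: 1

1


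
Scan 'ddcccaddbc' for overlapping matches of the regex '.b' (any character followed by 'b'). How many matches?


Pattern: .b means any character followed by 'b'.
Scanning 'ddcccaddbc' position-by-position:
  Pos 0: window 'dd' -> no
  Pos 1: window 'dc' -> no
  Pos 2: window 'cc' -> no
  Pos 3: window 'cc' -> no
  Pos 4: window 'ca' -> no
  Pos 5: window 'ad' -> no
  Pos 6: window 'dd' -> no
  Pos 7: window 'db' -> MATCH
  Pos 8: window 'bc' -> no
  Pos 9: window 'c' -> no
Total matches: 1

1
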